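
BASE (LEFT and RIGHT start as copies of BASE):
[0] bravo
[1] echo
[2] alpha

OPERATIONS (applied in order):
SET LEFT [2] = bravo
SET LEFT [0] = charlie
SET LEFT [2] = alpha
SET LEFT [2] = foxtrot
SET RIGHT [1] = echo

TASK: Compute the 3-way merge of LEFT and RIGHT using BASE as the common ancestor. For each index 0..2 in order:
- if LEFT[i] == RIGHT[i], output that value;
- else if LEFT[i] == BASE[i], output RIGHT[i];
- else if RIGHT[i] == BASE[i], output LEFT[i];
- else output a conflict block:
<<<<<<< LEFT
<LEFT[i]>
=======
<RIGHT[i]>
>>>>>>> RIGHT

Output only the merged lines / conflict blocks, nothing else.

Answer: charlie
echo
foxtrot

Derivation:
Final LEFT:  [charlie, echo, foxtrot]
Final RIGHT: [bravo, echo, alpha]
i=0: L=charlie, R=bravo=BASE -> take LEFT -> charlie
i=1: L=echo R=echo -> agree -> echo
i=2: L=foxtrot, R=alpha=BASE -> take LEFT -> foxtrot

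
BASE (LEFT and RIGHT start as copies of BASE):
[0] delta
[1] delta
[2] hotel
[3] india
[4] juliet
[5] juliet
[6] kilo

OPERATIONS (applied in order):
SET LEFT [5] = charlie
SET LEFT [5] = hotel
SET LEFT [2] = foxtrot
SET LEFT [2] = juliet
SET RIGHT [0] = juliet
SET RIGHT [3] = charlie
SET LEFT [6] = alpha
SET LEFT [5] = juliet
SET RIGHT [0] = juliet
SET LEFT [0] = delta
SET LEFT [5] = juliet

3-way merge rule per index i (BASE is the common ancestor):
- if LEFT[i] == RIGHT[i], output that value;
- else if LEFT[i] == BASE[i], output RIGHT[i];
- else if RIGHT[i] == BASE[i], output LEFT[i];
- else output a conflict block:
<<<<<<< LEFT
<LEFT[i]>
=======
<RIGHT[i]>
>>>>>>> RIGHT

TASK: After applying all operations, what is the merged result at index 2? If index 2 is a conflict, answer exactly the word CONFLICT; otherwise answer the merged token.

Final LEFT:  [delta, delta, juliet, india, juliet, juliet, alpha]
Final RIGHT: [juliet, delta, hotel, charlie, juliet, juliet, kilo]
i=0: L=delta=BASE, R=juliet -> take RIGHT -> juliet
i=1: L=delta R=delta -> agree -> delta
i=2: L=juliet, R=hotel=BASE -> take LEFT -> juliet
i=3: L=india=BASE, R=charlie -> take RIGHT -> charlie
i=4: L=juliet R=juliet -> agree -> juliet
i=5: L=juliet R=juliet -> agree -> juliet
i=6: L=alpha, R=kilo=BASE -> take LEFT -> alpha
Index 2 -> juliet

Answer: juliet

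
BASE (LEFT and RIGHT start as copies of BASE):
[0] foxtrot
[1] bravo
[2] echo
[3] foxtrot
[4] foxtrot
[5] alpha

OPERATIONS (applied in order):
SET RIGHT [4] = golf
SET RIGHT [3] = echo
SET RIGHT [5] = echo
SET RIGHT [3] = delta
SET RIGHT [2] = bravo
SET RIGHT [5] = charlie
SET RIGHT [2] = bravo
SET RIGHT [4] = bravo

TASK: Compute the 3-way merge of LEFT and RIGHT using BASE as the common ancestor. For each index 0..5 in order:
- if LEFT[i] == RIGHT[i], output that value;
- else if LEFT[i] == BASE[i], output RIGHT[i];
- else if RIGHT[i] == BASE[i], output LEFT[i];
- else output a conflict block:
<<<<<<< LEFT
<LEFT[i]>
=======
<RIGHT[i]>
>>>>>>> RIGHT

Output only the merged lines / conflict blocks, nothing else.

Final LEFT:  [foxtrot, bravo, echo, foxtrot, foxtrot, alpha]
Final RIGHT: [foxtrot, bravo, bravo, delta, bravo, charlie]
i=0: L=foxtrot R=foxtrot -> agree -> foxtrot
i=1: L=bravo R=bravo -> agree -> bravo
i=2: L=echo=BASE, R=bravo -> take RIGHT -> bravo
i=3: L=foxtrot=BASE, R=delta -> take RIGHT -> delta
i=4: L=foxtrot=BASE, R=bravo -> take RIGHT -> bravo
i=5: L=alpha=BASE, R=charlie -> take RIGHT -> charlie

Answer: foxtrot
bravo
bravo
delta
bravo
charlie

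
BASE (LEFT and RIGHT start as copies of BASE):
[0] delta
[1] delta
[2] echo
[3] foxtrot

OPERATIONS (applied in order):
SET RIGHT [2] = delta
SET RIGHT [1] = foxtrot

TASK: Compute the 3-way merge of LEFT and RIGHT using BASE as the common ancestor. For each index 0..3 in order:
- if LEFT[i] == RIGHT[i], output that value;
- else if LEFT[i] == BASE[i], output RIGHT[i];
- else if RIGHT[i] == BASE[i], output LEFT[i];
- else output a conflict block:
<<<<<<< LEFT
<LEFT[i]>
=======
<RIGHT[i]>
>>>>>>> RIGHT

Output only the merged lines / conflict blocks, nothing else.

Answer: delta
foxtrot
delta
foxtrot

Derivation:
Final LEFT:  [delta, delta, echo, foxtrot]
Final RIGHT: [delta, foxtrot, delta, foxtrot]
i=0: L=delta R=delta -> agree -> delta
i=1: L=delta=BASE, R=foxtrot -> take RIGHT -> foxtrot
i=2: L=echo=BASE, R=delta -> take RIGHT -> delta
i=3: L=foxtrot R=foxtrot -> agree -> foxtrot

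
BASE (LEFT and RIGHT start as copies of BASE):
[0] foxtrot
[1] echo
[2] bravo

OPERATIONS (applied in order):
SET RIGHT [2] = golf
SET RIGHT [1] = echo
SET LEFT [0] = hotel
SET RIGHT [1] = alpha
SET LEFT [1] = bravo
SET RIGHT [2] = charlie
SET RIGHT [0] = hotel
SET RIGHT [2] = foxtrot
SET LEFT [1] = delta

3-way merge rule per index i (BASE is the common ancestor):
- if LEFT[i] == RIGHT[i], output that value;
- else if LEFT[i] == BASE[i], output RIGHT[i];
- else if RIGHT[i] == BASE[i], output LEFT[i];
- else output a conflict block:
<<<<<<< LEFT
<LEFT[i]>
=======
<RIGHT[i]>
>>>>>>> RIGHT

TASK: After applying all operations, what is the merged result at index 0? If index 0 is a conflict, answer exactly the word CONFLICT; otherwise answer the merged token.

Final LEFT:  [hotel, delta, bravo]
Final RIGHT: [hotel, alpha, foxtrot]
i=0: L=hotel R=hotel -> agree -> hotel
i=1: BASE=echo L=delta R=alpha all differ -> CONFLICT
i=2: L=bravo=BASE, R=foxtrot -> take RIGHT -> foxtrot
Index 0 -> hotel

Answer: hotel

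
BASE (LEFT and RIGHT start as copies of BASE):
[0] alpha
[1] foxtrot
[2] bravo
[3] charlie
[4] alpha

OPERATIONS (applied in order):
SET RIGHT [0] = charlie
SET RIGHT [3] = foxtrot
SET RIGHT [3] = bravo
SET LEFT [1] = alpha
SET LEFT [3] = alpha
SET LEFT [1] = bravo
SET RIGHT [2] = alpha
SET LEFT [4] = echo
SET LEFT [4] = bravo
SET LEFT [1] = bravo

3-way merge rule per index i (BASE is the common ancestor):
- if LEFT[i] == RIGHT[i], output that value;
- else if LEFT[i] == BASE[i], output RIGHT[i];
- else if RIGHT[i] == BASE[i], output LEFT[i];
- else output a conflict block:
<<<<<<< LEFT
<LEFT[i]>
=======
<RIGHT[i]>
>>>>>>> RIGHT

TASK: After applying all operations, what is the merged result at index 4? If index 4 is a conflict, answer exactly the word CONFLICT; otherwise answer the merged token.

Final LEFT:  [alpha, bravo, bravo, alpha, bravo]
Final RIGHT: [charlie, foxtrot, alpha, bravo, alpha]
i=0: L=alpha=BASE, R=charlie -> take RIGHT -> charlie
i=1: L=bravo, R=foxtrot=BASE -> take LEFT -> bravo
i=2: L=bravo=BASE, R=alpha -> take RIGHT -> alpha
i=3: BASE=charlie L=alpha R=bravo all differ -> CONFLICT
i=4: L=bravo, R=alpha=BASE -> take LEFT -> bravo
Index 4 -> bravo

Answer: bravo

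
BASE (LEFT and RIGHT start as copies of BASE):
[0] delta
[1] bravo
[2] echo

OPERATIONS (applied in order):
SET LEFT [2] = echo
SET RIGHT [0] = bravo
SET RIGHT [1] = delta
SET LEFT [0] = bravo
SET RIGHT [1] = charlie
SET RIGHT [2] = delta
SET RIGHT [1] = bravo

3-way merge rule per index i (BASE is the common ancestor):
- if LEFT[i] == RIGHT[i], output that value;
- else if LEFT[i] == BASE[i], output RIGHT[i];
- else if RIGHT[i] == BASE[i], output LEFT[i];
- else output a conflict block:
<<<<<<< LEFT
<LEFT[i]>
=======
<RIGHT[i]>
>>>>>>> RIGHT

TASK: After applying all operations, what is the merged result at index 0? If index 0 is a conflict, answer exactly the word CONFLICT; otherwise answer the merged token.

Answer: bravo

Derivation:
Final LEFT:  [bravo, bravo, echo]
Final RIGHT: [bravo, bravo, delta]
i=0: L=bravo R=bravo -> agree -> bravo
i=1: L=bravo R=bravo -> agree -> bravo
i=2: L=echo=BASE, R=delta -> take RIGHT -> delta
Index 0 -> bravo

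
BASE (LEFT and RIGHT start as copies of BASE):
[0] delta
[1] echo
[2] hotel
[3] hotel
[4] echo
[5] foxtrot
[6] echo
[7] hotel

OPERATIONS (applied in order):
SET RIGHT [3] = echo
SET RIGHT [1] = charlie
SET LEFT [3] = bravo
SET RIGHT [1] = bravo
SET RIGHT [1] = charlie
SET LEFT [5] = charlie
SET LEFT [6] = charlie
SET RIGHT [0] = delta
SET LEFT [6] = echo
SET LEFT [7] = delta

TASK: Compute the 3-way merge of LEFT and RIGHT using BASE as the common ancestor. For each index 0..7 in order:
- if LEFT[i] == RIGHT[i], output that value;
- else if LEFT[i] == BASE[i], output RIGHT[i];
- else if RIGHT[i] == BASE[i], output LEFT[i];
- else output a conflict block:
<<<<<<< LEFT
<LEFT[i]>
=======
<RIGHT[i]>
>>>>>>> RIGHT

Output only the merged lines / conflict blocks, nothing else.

Answer: delta
charlie
hotel
<<<<<<< LEFT
bravo
=======
echo
>>>>>>> RIGHT
echo
charlie
echo
delta

Derivation:
Final LEFT:  [delta, echo, hotel, bravo, echo, charlie, echo, delta]
Final RIGHT: [delta, charlie, hotel, echo, echo, foxtrot, echo, hotel]
i=0: L=delta R=delta -> agree -> delta
i=1: L=echo=BASE, R=charlie -> take RIGHT -> charlie
i=2: L=hotel R=hotel -> agree -> hotel
i=3: BASE=hotel L=bravo R=echo all differ -> CONFLICT
i=4: L=echo R=echo -> agree -> echo
i=5: L=charlie, R=foxtrot=BASE -> take LEFT -> charlie
i=6: L=echo R=echo -> agree -> echo
i=7: L=delta, R=hotel=BASE -> take LEFT -> delta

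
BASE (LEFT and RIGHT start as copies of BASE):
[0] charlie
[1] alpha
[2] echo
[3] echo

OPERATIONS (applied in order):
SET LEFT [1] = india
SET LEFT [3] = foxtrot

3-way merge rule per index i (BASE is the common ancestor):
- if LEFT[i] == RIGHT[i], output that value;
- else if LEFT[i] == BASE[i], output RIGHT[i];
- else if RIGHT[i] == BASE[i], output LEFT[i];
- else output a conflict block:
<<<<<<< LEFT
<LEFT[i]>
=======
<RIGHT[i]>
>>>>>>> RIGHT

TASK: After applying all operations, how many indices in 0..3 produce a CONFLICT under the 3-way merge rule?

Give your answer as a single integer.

Final LEFT:  [charlie, india, echo, foxtrot]
Final RIGHT: [charlie, alpha, echo, echo]
i=0: L=charlie R=charlie -> agree -> charlie
i=1: L=india, R=alpha=BASE -> take LEFT -> india
i=2: L=echo R=echo -> agree -> echo
i=3: L=foxtrot, R=echo=BASE -> take LEFT -> foxtrot
Conflict count: 0

Answer: 0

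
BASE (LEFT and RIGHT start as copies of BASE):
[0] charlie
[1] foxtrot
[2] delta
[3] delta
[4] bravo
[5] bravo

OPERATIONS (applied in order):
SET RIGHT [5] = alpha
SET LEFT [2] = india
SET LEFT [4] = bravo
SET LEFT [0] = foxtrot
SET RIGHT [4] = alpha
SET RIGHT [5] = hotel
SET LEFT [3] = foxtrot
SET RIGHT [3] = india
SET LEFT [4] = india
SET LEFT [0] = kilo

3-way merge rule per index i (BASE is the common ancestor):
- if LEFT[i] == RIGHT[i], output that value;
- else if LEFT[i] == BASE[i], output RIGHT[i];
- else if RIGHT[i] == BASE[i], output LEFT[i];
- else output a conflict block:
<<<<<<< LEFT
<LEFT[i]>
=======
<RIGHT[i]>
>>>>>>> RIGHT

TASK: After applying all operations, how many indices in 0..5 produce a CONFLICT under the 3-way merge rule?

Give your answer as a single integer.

Answer: 2

Derivation:
Final LEFT:  [kilo, foxtrot, india, foxtrot, india, bravo]
Final RIGHT: [charlie, foxtrot, delta, india, alpha, hotel]
i=0: L=kilo, R=charlie=BASE -> take LEFT -> kilo
i=1: L=foxtrot R=foxtrot -> agree -> foxtrot
i=2: L=india, R=delta=BASE -> take LEFT -> india
i=3: BASE=delta L=foxtrot R=india all differ -> CONFLICT
i=4: BASE=bravo L=india R=alpha all differ -> CONFLICT
i=5: L=bravo=BASE, R=hotel -> take RIGHT -> hotel
Conflict count: 2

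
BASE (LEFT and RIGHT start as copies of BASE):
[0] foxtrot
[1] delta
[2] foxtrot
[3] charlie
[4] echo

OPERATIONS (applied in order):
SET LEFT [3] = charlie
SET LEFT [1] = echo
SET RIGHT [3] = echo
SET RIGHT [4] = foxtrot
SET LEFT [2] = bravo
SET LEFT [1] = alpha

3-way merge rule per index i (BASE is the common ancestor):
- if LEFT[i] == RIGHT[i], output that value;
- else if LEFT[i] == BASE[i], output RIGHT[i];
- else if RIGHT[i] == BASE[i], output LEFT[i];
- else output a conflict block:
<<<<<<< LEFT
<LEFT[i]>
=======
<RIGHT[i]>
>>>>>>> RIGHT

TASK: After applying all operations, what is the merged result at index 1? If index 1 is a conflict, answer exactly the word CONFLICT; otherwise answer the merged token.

Answer: alpha

Derivation:
Final LEFT:  [foxtrot, alpha, bravo, charlie, echo]
Final RIGHT: [foxtrot, delta, foxtrot, echo, foxtrot]
i=0: L=foxtrot R=foxtrot -> agree -> foxtrot
i=1: L=alpha, R=delta=BASE -> take LEFT -> alpha
i=2: L=bravo, R=foxtrot=BASE -> take LEFT -> bravo
i=3: L=charlie=BASE, R=echo -> take RIGHT -> echo
i=4: L=echo=BASE, R=foxtrot -> take RIGHT -> foxtrot
Index 1 -> alpha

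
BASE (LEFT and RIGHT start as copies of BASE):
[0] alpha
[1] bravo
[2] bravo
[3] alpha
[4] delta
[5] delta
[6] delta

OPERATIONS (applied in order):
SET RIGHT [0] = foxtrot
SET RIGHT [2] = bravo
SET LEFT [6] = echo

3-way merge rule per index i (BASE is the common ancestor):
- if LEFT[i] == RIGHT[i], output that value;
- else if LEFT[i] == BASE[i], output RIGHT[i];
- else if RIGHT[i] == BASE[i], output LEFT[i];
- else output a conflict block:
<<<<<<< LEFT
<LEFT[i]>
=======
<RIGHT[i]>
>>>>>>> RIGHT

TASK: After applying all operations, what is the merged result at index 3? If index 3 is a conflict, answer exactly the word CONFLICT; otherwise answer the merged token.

Answer: alpha

Derivation:
Final LEFT:  [alpha, bravo, bravo, alpha, delta, delta, echo]
Final RIGHT: [foxtrot, bravo, bravo, alpha, delta, delta, delta]
i=0: L=alpha=BASE, R=foxtrot -> take RIGHT -> foxtrot
i=1: L=bravo R=bravo -> agree -> bravo
i=2: L=bravo R=bravo -> agree -> bravo
i=3: L=alpha R=alpha -> agree -> alpha
i=4: L=delta R=delta -> agree -> delta
i=5: L=delta R=delta -> agree -> delta
i=6: L=echo, R=delta=BASE -> take LEFT -> echo
Index 3 -> alpha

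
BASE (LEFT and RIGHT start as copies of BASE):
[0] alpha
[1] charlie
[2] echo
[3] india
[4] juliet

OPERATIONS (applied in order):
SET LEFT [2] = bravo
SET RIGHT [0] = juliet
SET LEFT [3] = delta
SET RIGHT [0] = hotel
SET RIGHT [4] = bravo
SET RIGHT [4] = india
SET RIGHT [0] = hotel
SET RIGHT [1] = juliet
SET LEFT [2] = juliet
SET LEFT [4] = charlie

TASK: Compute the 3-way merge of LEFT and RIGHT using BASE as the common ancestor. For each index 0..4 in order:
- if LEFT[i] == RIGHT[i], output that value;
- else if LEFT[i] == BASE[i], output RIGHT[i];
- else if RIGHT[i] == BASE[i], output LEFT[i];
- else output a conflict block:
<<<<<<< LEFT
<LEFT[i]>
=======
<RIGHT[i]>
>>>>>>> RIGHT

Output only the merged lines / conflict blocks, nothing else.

Answer: hotel
juliet
juliet
delta
<<<<<<< LEFT
charlie
=======
india
>>>>>>> RIGHT

Derivation:
Final LEFT:  [alpha, charlie, juliet, delta, charlie]
Final RIGHT: [hotel, juliet, echo, india, india]
i=0: L=alpha=BASE, R=hotel -> take RIGHT -> hotel
i=1: L=charlie=BASE, R=juliet -> take RIGHT -> juliet
i=2: L=juliet, R=echo=BASE -> take LEFT -> juliet
i=3: L=delta, R=india=BASE -> take LEFT -> delta
i=4: BASE=juliet L=charlie R=india all differ -> CONFLICT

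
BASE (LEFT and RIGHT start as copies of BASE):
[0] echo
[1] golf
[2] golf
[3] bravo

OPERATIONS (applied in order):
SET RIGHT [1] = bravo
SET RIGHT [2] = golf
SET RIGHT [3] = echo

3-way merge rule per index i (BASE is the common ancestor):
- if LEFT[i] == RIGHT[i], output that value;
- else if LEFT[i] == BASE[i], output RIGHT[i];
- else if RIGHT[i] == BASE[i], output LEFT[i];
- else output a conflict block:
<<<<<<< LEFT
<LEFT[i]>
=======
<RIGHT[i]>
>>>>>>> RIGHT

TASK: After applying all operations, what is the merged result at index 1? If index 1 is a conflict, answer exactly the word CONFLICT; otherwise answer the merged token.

Final LEFT:  [echo, golf, golf, bravo]
Final RIGHT: [echo, bravo, golf, echo]
i=0: L=echo R=echo -> agree -> echo
i=1: L=golf=BASE, R=bravo -> take RIGHT -> bravo
i=2: L=golf R=golf -> agree -> golf
i=3: L=bravo=BASE, R=echo -> take RIGHT -> echo
Index 1 -> bravo

Answer: bravo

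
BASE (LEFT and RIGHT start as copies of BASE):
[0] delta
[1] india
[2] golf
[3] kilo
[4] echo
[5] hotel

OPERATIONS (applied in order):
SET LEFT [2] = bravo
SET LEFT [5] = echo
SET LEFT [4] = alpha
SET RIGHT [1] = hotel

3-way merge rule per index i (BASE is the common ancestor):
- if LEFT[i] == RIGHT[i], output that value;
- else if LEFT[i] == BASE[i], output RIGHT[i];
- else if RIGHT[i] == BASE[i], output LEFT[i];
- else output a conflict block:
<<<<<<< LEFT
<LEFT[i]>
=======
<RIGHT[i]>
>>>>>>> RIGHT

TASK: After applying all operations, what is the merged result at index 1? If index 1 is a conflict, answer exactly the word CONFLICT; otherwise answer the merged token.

Answer: hotel

Derivation:
Final LEFT:  [delta, india, bravo, kilo, alpha, echo]
Final RIGHT: [delta, hotel, golf, kilo, echo, hotel]
i=0: L=delta R=delta -> agree -> delta
i=1: L=india=BASE, R=hotel -> take RIGHT -> hotel
i=2: L=bravo, R=golf=BASE -> take LEFT -> bravo
i=3: L=kilo R=kilo -> agree -> kilo
i=4: L=alpha, R=echo=BASE -> take LEFT -> alpha
i=5: L=echo, R=hotel=BASE -> take LEFT -> echo
Index 1 -> hotel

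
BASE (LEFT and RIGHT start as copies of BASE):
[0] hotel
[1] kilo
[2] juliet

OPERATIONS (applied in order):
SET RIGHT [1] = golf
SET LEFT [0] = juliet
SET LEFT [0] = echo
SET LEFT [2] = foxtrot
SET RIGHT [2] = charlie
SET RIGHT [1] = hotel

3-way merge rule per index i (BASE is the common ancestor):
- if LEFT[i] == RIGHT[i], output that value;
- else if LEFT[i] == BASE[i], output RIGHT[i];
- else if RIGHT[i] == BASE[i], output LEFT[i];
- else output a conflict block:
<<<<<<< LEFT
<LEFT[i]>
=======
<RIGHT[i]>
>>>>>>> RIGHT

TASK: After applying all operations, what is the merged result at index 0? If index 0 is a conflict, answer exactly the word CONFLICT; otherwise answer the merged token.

Answer: echo

Derivation:
Final LEFT:  [echo, kilo, foxtrot]
Final RIGHT: [hotel, hotel, charlie]
i=0: L=echo, R=hotel=BASE -> take LEFT -> echo
i=1: L=kilo=BASE, R=hotel -> take RIGHT -> hotel
i=2: BASE=juliet L=foxtrot R=charlie all differ -> CONFLICT
Index 0 -> echo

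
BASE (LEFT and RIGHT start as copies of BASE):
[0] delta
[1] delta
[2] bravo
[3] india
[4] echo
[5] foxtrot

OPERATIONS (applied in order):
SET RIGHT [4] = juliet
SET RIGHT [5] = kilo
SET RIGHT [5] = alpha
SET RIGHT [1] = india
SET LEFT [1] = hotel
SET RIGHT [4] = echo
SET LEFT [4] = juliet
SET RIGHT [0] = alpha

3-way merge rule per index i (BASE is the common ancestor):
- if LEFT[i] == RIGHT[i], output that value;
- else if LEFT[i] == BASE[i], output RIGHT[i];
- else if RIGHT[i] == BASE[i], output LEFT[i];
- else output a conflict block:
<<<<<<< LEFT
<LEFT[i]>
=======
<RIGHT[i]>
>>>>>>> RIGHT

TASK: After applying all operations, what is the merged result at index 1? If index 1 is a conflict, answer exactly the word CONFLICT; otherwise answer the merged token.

Answer: CONFLICT

Derivation:
Final LEFT:  [delta, hotel, bravo, india, juliet, foxtrot]
Final RIGHT: [alpha, india, bravo, india, echo, alpha]
i=0: L=delta=BASE, R=alpha -> take RIGHT -> alpha
i=1: BASE=delta L=hotel R=india all differ -> CONFLICT
i=2: L=bravo R=bravo -> agree -> bravo
i=3: L=india R=india -> agree -> india
i=4: L=juliet, R=echo=BASE -> take LEFT -> juliet
i=5: L=foxtrot=BASE, R=alpha -> take RIGHT -> alpha
Index 1 -> CONFLICT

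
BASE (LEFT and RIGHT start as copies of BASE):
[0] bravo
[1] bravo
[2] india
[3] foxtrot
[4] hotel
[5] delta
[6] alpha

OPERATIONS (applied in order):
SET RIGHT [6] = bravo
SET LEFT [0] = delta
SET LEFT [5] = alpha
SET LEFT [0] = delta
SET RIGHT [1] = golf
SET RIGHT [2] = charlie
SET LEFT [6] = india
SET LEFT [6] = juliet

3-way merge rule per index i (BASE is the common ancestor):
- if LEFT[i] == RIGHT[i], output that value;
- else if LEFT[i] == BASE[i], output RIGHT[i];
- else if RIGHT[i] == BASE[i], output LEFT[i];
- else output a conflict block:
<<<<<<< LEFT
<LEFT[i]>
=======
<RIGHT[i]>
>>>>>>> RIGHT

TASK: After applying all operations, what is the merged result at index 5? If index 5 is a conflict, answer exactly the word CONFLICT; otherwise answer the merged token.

Final LEFT:  [delta, bravo, india, foxtrot, hotel, alpha, juliet]
Final RIGHT: [bravo, golf, charlie, foxtrot, hotel, delta, bravo]
i=0: L=delta, R=bravo=BASE -> take LEFT -> delta
i=1: L=bravo=BASE, R=golf -> take RIGHT -> golf
i=2: L=india=BASE, R=charlie -> take RIGHT -> charlie
i=3: L=foxtrot R=foxtrot -> agree -> foxtrot
i=4: L=hotel R=hotel -> agree -> hotel
i=5: L=alpha, R=delta=BASE -> take LEFT -> alpha
i=6: BASE=alpha L=juliet R=bravo all differ -> CONFLICT
Index 5 -> alpha

Answer: alpha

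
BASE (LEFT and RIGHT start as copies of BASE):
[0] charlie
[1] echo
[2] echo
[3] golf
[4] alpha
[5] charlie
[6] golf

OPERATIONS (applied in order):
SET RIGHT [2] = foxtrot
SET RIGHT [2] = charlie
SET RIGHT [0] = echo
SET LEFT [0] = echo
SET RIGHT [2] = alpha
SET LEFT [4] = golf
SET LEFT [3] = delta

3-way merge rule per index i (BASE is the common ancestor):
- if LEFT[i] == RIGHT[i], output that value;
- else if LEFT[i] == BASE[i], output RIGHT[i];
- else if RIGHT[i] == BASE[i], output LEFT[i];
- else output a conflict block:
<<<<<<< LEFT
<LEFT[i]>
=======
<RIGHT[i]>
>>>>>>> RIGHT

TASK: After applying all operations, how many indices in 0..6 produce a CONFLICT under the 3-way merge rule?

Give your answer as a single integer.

Answer: 0

Derivation:
Final LEFT:  [echo, echo, echo, delta, golf, charlie, golf]
Final RIGHT: [echo, echo, alpha, golf, alpha, charlie, golf]
i=0: L=echo R=echo -> agree -> echo
i=1: L=echo R=echo -> agree -> echo
i=2: L=echo=BASE, R=alpha -> take RIGHT -> alpha
i=3: L=delta, R=golf=BASE -> take LEFT -> delta
i=4: L=golf, R=alpha=BASE -> take LEFT -> golf
i=5: L=charlie R=charlie -> agree -> charlie
i=6: L=golf R=golf -> agree -> golf
Conflict count: 0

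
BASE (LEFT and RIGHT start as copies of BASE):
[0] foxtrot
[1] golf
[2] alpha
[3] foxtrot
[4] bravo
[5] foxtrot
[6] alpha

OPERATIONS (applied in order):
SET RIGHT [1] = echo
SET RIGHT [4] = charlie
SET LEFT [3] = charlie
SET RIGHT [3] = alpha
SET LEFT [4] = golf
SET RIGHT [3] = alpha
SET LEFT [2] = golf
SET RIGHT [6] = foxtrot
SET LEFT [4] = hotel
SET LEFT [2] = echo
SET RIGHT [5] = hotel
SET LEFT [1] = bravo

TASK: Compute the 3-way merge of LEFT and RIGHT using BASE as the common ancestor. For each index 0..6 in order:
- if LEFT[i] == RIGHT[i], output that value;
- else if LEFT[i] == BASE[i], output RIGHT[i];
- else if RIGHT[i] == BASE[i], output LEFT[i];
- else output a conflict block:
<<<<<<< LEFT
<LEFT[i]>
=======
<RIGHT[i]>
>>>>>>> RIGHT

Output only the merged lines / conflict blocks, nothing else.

Answer: foxtrot
<<<<<<< LEFT
bravo
=======
echo
>>>>>>> RIGHT
echo
<<<<<<< LEFT
charlie
=======
alpha
>>>>>>> RIGHT
<<<<<<< LEFT
hotel
=======
charlie
>>>>>>> RIGHT
hotel
foxtrot

Derivation:
Final LEFT:  [foxtrot, bravo, echo, charlie, hotel, foxtrot, alpha]
Final RIGHT: [foxtrot, echo, alpha, alpha, charlie, hotel, foxtrot]
i=0: L=foxtrot R=foxtrot -> agree -> foxtrot
i=1: BASE=golf L=bravo R=echo all differ -> CONFLICT
i=2: L=echo, R=alpha=BASE -> take LEFT -> echo
i=3: BASE=foxtrot L=charlie R=alpha all differ -> CONFLICT
i=4: BASE=bravo L=hotel R=charlie all differ -> CONFLICT
i=5: L=foxtrot=BASE, R=hotel -> take RIGHT -> hotel
i=6: L=alpha=BASE, R=foxtrot -> take RIGHT -> foxtrot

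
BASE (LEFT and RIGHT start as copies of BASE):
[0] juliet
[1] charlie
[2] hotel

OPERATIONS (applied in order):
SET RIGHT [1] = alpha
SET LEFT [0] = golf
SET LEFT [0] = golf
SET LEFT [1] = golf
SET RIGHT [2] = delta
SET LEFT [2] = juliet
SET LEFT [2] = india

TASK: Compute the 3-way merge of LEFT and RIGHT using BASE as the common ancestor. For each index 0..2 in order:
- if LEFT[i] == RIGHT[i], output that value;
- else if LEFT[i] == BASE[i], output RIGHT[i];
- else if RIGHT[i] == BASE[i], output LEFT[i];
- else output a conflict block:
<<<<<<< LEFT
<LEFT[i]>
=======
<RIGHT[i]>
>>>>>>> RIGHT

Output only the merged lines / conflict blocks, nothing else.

Answer: golf
<<<<<<< LEFT
golf
=======
alpha
>>>>>>> RIGHT
<<<<<<< LEFT
india
=======
delta
>>>>>>> RIGHT

Derivation:
Final LEFT:  [golf, golf, india]
Final RIGHT: [juliet, alpha, delta]
i=0: L=golf, R=juliet=BASE -> take LEFT -> golf
i=1: BASE=charlie L=golf R=alpha all differ -> CONFLICT
i=2: BASE=hotel L=india R=delta all differ -> CONFLICT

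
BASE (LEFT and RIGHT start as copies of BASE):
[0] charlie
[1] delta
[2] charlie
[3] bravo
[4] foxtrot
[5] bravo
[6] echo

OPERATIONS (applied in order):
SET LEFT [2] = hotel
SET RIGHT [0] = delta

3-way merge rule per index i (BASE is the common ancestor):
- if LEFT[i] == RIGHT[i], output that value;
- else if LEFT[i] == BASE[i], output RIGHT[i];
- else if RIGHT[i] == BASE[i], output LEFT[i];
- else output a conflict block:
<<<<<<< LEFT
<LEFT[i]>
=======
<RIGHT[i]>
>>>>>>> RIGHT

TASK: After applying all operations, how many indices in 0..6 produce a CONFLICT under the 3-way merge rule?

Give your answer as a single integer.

Final LEFT:  [charlie, delta, hotel, bravo, foxtrot, bravo, echo]
Final RIGHT: [delta, delta, charlie, bravo, foxtrot, bravo, echo]
i=0: L=charlie=BASE, R=delta -> take RIGHT -> delta
i=1: L=delta R=delta -> agree -> delta
i=2: L=hotel, R=charlie=BASE -> take LEFT -> hotel
i=3: L=bravo R=bravo -> agree -> bravo
i=4: L=foxtrot R=foxtrot -> agree -> foxtrot
i=5: L=bravo R=bravo -> agree -> bravo
i=6: L=echo R=echo -> agree -> echo
Conflict count: 0

Answer: 0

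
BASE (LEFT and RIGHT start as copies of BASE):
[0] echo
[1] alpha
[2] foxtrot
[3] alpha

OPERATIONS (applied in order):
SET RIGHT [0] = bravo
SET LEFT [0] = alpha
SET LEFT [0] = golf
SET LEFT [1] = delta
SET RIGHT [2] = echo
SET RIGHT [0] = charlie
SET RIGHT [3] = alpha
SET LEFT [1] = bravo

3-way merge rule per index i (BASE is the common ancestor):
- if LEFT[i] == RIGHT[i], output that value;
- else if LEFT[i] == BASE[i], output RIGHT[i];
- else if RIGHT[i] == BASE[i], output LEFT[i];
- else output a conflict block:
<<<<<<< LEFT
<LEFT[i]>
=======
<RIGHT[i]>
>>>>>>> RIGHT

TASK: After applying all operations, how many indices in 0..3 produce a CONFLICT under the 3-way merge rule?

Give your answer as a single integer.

Final LEFT:  [golf, bravo, foxtrot, alpha]
Final RIGHT: [charlie, alpha, echo, alpha]
i=0: BASE=echo L=golf R=charlie all differ -> CONFLICT
i=1: L=bravo, R=alpha=BASE -> take LEFT -> bravo
i=2: L=foxtrot=BASE, R=echo -> take RIGHT -> echo
i=3: L=alpha R=alpha -> agree -> alpha
Conflict count: 1

Answer: 1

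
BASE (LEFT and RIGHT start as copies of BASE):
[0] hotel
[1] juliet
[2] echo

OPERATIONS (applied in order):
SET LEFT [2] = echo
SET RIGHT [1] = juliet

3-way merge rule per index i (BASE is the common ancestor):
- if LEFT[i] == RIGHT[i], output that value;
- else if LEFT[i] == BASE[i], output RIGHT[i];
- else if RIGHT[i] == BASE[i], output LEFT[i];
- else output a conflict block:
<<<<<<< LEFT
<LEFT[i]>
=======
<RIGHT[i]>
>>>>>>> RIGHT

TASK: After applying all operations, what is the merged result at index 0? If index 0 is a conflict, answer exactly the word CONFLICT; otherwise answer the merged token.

Final LEFT:  [hotel, juliet, echo]
Final RIGHT: [hotel, juliet, echo]
i=0: L=hotel R=hotel -> agree -> hotel
i=1: L=juliet R=juliet -> agree -> juliet
i=2: L=echo R=echo -> agree -> echo
Index 0 -> hotel

Answer: hotel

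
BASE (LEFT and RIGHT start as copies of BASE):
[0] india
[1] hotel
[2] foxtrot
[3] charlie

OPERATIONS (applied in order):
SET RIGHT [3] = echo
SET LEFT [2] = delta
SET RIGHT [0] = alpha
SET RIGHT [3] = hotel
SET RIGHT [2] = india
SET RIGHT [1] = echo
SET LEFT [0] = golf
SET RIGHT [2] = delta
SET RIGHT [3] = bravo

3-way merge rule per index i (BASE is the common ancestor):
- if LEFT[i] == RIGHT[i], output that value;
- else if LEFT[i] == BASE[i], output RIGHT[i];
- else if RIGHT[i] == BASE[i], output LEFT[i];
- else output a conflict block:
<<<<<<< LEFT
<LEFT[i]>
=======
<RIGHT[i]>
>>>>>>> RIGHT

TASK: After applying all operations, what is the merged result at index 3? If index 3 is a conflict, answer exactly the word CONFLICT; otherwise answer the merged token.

Final LEFT:  [golf, hotel, delta, charlie]
Final RIGHT: [alpha, echo, delta, bravo]
i=0: BASE=india L=golf R=alpha all differ -> CONFLICT
i=1: L=hotel=BASE, R=echo -> take RIGHT -> echo
i=2: L=delta R=delta -> agree -> delta
i=3: L=charlie=BASE, R=bravo -> take RIGHT -> bravo
Index 3 -> bravo

Answer: bravo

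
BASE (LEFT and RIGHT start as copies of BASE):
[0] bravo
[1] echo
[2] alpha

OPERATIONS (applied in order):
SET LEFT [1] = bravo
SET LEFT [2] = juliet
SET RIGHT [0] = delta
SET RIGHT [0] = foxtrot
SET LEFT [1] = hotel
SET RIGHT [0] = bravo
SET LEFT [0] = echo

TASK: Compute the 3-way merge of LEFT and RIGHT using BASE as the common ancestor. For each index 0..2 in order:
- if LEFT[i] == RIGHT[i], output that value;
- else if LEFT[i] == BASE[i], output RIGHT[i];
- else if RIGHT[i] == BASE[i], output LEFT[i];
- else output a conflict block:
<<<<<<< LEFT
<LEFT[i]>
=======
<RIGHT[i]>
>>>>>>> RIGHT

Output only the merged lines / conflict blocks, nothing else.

Final LEFT:  [echo, hotel, juliet]
Final RIGHT: [bravo, echo, alpha]
i=0: L=echo, R=bravo=BASE -> take LEFT -> echo
i=1: L=hotel, R=echo=BASE -> take LEFT -> hotel
i=2: L=juliet, R=alpha=BASE -> take LEFT -> juliet

Answer: echo
hotel
juliet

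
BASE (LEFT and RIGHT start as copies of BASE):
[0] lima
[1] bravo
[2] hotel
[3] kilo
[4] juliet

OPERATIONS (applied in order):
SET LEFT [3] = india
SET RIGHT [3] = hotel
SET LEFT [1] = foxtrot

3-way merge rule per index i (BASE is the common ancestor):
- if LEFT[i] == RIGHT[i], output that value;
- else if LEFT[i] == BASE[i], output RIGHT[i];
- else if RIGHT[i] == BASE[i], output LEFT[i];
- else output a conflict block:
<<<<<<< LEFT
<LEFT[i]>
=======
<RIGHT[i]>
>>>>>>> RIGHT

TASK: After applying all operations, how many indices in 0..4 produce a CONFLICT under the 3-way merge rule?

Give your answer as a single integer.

Answer: 1

Derivation:
Final LEFT:  [lima, foxtrot, hotel, india, juliet]
Final RIGHT: [lima, bravo, hotel, hotel, juliet]
i=0: L=lima R=lima -> agree -> lima
i=1: L=foxtrot, R=bravo=BASE -> take LEFT -> foxtrot
i=2: L=hotel R=hotel -> agree -> hotel
i=3: BASE=kilo L=india R=hotel all differ -> CONFLICT
i=4: L=juliet R=juliet -> agree -> juliet
Conflict count: 1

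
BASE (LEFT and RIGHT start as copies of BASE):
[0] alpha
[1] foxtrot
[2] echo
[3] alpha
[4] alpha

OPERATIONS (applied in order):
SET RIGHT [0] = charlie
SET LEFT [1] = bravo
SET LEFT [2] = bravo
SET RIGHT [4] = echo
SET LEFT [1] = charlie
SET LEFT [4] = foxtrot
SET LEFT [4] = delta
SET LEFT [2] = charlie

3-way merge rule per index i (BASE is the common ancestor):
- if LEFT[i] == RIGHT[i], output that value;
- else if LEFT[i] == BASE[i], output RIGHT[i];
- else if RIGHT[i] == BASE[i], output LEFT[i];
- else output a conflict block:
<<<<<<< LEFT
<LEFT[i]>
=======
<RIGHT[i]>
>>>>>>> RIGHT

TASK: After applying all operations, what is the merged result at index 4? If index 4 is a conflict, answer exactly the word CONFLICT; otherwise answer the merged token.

Answer: CONFLICT

Derivation:
Final LEFT:  [alpha, charlie, charlie, alpha, delta]
Final RIGHT: [charlie, foxtrot, echo, alpha, echo]
i=0: L=alpha=BASE, R=charlie -> take RIGHT -> charlie
i=1: L=charlie, R=foxtrot=BASE -> take LEFT -> charlie
i=2: L=charlie, R=echo=BASE -> take LEFT -> charlie
i=3: L=alpha R=alpha -> agree -> alpha
i=4: BASE=alpha L=delta R=echo all differ -> CONFLICT
Index 4 -> CONFLICT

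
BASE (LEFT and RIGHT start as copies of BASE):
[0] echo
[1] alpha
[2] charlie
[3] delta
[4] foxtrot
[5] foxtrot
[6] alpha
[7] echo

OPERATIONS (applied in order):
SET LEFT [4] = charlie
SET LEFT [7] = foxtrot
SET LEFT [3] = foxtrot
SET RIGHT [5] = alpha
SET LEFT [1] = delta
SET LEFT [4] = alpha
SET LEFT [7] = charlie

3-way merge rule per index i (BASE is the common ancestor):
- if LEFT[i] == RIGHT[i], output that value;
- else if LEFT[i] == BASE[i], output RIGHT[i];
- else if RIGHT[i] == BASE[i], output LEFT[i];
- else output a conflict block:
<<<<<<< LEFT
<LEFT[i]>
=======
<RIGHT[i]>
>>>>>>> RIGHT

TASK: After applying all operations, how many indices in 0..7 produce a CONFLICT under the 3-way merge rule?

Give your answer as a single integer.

Final LEFT:  [echo, delta, charlie, foxtrot, alpha, foxtrot, alpha, charlie]
Final RIGHT: [echo, alpha, charlie, delta, foxtrot, alpha, alpha, echo]
i=0: L=echo R=echo -> agree -> echo
i=1: L=delta, R=alpha=BASE -> take LEFT -> delta
i=2: L=charlie R=charlie -> agree -> charlie
i=3: L=foxtrot, R=delta=BASE -> take LEFT -> foxtrot
i=4: L=alpha, R=foxtrot=BASE -> take LEFT -> alpha
i=5: L=foxtrot=BASE, R=alpha -> take RIGHT -> alpha
i=6: L=alpha R=alpha -> agree -> alpha
i=7: L=charlie, R=echo=BASE -> take LEFT -> charlie
Conflict count: 0

Answer: 0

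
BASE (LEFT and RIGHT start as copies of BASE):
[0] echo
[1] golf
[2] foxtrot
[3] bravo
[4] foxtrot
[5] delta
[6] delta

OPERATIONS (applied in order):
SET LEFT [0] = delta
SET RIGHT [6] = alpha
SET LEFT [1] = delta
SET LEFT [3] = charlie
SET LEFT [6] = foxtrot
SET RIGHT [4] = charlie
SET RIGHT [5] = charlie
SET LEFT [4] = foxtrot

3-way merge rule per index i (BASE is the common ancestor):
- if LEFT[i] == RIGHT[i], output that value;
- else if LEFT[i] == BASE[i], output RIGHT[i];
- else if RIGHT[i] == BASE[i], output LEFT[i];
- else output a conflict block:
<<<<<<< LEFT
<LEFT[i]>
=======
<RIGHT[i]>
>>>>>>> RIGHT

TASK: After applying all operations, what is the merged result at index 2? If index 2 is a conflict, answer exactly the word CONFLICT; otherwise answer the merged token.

Final LEFT:  [delta, delta, foxtrot, charlie, foxtrot, delta, foxtrot]
Final RIGHT: [echo, golf, foxtrot, bravo, charlie, charlie, alpha]
i=0: L=delta, R=echo=BASE -> take LEFT -> delta
i=1: L=delta, R=golf=BASE -> take LEFT -> delta
i=2: L=foxtrot R=foxtrot -> agree -> foxtrot
i=3: L=charlie, R=bravo=BASE -> take LEFT -> charlie
i=4: L=foxtrot=BASE, R=charlie -> take RIGHT -> charlie
i=5: L=delta=BASE, R=charlie -> take RIGHT -> charlie
i=6: BASE=delta L=foxtrot R=alpha all differ -> CONFLICT
Index 2 -> foxtrot

Answer: foxtrot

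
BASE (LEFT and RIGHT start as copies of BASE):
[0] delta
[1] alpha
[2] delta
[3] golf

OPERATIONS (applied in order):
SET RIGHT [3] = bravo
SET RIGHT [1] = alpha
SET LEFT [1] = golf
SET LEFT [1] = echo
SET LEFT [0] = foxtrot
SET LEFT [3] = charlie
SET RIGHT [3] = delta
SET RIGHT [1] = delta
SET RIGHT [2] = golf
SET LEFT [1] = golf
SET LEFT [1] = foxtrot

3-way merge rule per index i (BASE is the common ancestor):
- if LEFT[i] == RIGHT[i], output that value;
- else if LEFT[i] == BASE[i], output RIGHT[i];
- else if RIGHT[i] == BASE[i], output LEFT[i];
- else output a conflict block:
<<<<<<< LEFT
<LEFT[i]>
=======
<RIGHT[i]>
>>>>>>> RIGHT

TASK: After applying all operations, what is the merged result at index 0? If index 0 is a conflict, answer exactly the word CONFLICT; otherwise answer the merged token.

Final LEFT:  [foxtrot, foxtrot, delta, charlie]
Final RIGHT: [delta, delta, golf, delta]
i=0: L=foxtrot, R=delta=BASE -> take LEFT -> foxtrot
i=1: BASE=alpha L=foxtrot R=delta all differ -> CONFLICT
i=2: L=delta=BASE, R=golf -> take RIGHT -> golf
i=3: BASE=golf L=charlie R=delta all differ -> CONFLICT
Index 0 -> foxtrot

Answer: foxtrot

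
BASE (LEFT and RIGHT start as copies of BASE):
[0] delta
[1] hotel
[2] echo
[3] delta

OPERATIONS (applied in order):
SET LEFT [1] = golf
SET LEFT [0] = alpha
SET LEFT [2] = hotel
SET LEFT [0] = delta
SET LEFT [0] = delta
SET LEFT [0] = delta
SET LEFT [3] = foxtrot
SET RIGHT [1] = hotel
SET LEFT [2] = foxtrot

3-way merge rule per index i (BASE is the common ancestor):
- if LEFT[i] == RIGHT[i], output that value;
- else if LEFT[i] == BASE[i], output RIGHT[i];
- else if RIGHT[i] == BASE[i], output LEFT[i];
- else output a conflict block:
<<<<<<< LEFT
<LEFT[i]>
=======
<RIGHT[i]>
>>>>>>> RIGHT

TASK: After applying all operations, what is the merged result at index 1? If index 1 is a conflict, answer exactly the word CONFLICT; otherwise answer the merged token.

Final LEFT:  [delta, golf, foxtrot, foxtrot]
Final RIGHT: [delta, hotel, echo, delta]
i=0: L=delta R=delta -> agree -> delta
i=1: L=golf, R=hotel=BASE -> take LEFT -> golf
i=2: L=foxtrot, R=echo=BASE -> take LEFT -> foxtrot
i=3: L=foxtrot, R=delta=BASE -> take LEFT -> foxtrot
Index 1 -> golf

Answer: golf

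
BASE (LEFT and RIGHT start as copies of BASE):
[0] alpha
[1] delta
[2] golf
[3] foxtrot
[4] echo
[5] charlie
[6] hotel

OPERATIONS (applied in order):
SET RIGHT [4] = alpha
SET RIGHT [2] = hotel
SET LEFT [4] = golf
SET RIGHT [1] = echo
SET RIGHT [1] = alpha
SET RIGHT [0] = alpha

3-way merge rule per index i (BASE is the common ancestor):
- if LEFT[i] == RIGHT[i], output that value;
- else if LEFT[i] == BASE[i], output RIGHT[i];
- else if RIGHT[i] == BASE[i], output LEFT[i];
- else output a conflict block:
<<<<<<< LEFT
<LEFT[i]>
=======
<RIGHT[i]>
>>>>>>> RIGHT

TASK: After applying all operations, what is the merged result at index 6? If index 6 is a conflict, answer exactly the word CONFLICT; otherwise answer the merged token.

Final LEFT:  [alpha, delta, golf, foxtrot, golf, charlie, hotel]
Final RIGHT: [alpha, alpha, hotel, foxtrot, alpha, charlie, hotel]
i=0: L=alpha R=alpha -> agree -> alpha
i=1: L=delta=BASE, R=alpha -> take RIGHT -> alpha
i=2: L=golf=BASE, R=hotel -> take RIGHT -> hotel
i=3: L=foxtrot R=foxtrot -> agree -> foxtrot
i=4: BASE=echo L=golf R=alpha all differ -> CONFLICT
i=5: L=charlie R=charlie -> agree -> charlie
i=6: L=hotel R=hotel -> agree -> hotel
Index 6 -> hotel

Answer: hotel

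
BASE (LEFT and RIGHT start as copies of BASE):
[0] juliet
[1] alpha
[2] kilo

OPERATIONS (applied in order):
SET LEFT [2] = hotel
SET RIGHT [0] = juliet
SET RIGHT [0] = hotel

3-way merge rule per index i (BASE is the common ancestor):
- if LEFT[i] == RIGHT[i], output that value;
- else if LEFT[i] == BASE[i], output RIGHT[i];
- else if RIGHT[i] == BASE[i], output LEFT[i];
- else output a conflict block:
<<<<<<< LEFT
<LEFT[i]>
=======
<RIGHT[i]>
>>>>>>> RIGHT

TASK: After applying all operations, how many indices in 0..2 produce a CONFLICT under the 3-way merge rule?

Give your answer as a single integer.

Answer: 0

Derivation:
Final LEFT:  [juliet, alpha, hotel]
Final RIGHT: [hotel, alpha, kilo]
i=0: L=juliet=BASE, R=hotel -> take RIGHT -> hotel
i=1: L=alpha R=alpha -> agree -> alpha
i=2: L=hotel, R=kilo=BASE -> take LEFT -> hotel
Conflict count: 0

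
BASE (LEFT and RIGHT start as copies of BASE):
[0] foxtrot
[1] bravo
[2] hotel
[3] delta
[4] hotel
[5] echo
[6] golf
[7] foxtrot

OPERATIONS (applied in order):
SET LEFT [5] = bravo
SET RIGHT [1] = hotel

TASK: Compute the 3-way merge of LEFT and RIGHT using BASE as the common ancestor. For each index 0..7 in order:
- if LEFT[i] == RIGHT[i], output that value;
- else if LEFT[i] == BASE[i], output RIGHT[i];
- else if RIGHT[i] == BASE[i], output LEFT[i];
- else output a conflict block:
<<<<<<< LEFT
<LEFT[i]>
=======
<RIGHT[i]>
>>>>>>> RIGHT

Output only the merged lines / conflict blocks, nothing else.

Answer: foxtrot
hotel
hotel
delta
hotel
bravo
golf
foxtrot

Derivation:
Final LEFT:  [foxtrot, bravo, hotel, delta, hotel, bravo, golf, foxtrot]
Final RIGHT: [foxtrot, hotel, hotel, delta, hotel, echo, golf, foxtrot]
i=0: L=foxtrot R=foxtrot -> agree -> foxtrot
i=1: L=bravo=BASE, R=hotel -> take RIGHT -> hotel
i=2: L=hotel R=hotel -> agree -> hotel
i=3: L=delta R=delta -> agree -> delta
i=4: L=hotel R=hotel -> agree -> hotel
i=5: L=bravo, R=echo=BASE -> take LEFT -> bravo
i=6: L=golf R=golf -> agree -> golf
i=7: L=foxtrot R=foxtrot -> agree -> foxtrot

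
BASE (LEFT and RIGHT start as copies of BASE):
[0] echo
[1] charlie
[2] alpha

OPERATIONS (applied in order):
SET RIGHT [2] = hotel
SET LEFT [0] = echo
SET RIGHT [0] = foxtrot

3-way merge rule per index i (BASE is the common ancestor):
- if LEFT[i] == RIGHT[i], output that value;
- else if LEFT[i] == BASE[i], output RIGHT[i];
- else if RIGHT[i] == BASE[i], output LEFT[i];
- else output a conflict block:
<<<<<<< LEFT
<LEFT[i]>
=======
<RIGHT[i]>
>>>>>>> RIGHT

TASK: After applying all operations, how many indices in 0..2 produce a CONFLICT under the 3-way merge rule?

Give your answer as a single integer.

Answer: 0

Derivation:
Final LEFT:  [echo, charlie, alpha]
Final RIGHT: [foxtrot, charlie, hotel]
i=0: L=echo=BASE, R=foxtrot -> take RIGHT -> foxtrot
i=1: L=charlie R=charlie -> agree -> charlie
i=2: L=alpha=BASE, R=hotel -> take RIGHT -> hotel
Conflict count: 0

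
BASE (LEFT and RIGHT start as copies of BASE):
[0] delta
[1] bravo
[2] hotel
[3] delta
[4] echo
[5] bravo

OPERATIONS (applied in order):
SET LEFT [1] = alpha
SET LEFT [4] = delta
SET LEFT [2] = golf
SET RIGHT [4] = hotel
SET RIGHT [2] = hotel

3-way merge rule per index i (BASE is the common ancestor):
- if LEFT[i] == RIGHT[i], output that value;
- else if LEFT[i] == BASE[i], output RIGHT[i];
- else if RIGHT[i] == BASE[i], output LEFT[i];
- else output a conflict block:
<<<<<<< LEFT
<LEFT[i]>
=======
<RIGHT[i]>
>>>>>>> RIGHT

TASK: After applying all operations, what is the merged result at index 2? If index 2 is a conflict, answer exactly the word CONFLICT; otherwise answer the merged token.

Final LEFT:  [delta, alpha, golf, delta, delta, bravo]
Final RIGHT: [delta, bravo, hotel, delta, hotel, bravo]
i=0: L=delta R=delta -> agree -> delta
i=1: L=alpha, R=bravo=BASE -> take LEFT -> alpha
i=2: L=golf, R=hotel=BASE -> take LEFT -> golf
i=3: L=delta R=delta -> agree -> delta
i=4: BASE=echo L=delta R=hotel all differ -> CONFLICT
i=5: L=bravo R=bravo -> agree -> bravo
Index 2 -> golf

Answer: golf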